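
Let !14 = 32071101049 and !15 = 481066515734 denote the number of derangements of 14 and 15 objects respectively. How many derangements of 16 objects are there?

7697064251745

!16 = (16-1)·(!15 + !14) = 15·(481066515734 + 32071101049) = 15·513137616783 = 7697064251745.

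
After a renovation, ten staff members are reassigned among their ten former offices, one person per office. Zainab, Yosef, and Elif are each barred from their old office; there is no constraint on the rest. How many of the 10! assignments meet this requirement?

2656080

Let A_j be the event that the j-th constrained one is fixed. By inclusion-exclusion over the 3 events:
Σ_{j=0}^{3} (-1)^j C(3,j)(10-j)!
= C(3,0)·10! - C(3,1)·9! + C(3,2)·8! - C(3,3)·7!
= 3628800 - 1088640 + 120960 - 5040
= 2656080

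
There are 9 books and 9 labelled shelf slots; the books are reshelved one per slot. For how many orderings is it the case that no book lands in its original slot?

133496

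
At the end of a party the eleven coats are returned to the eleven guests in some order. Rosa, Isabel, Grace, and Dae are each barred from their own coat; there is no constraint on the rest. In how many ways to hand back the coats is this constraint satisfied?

Inclusion-exclusion on the 4 forbidden self-matches:
Σ_{j=0}^{4} (-1)^j C(4,j)(11-j)!
= C(4,0)·11! - C(4,1)·10! + C(4,2)·9! - C(4,3)·8! + C(4,4)·7!
= 39916800 - 14515200 + 2177280 - 161280 + 5040
= 27422640

27422640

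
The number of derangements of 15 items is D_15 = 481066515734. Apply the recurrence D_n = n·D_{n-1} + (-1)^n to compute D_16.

7697064251745

D_16 = 16·481066515734 + 1 = 7697064251745.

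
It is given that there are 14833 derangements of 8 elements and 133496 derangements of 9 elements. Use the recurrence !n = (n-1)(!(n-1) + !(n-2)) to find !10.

1334961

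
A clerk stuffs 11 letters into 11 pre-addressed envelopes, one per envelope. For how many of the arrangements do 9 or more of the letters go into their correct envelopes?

# with exactly i fixed is C(11,i)·!(11-i); sum over i=9..11:
  i=9: C(11,9)·!2 = 55·1 = 55
  i=10: C(11,10)·!1 = 11·0 = 0
  i=11: C(11,11)·!0 = 1·1 = 1
Total = 56.

56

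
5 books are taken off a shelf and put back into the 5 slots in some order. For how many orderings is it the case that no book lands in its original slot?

The number of derangements of 5 is !5 = Σ_{k=0}^{5} (-1)^k·5!/k!
= 5! - 5!/1! + 5!/2! - 5!/3! + 5!/4! - 5!/5!
= 120 - 120 + 60 - 20 + 5 - 1
= 44

44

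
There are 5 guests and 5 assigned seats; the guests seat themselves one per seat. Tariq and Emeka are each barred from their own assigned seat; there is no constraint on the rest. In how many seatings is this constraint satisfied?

78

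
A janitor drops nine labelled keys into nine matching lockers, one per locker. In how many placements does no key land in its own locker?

133496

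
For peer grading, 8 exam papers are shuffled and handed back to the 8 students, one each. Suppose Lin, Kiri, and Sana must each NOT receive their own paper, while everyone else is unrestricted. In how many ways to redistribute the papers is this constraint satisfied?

27240

Inclusion-exclusion on the 3 forbidden self-matches:
Σ_{j=0}^{3} (-1)^j C(3,j)(8-j)!
= C(3,0)·8! - C(3,1)·7! + C(3,2)·6! - C(3,3)·5!
= 40320 - 15120 + 2160 - 120
= 27240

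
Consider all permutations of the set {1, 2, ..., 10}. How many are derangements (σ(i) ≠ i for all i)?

1334961

Use !n = (n-1)(!(n-1) + !(n-2)).
!10 = 9·(133496 + 14833) = 9·148329 = 1334961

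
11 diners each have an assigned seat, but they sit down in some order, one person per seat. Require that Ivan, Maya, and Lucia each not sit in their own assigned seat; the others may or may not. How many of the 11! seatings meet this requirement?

Inclusion-exclusion on the 3 forbidden self-matches:
Σ_{j=0}^{3} (-1)^j C(3,j)(11-j)!
= C(3,0)·11! - C(3,1)·10! + C(3,2)·9! - C(3,3)·8!
= 39916800 - 10886400 + 1088640 - 40320
= 30078720

30078720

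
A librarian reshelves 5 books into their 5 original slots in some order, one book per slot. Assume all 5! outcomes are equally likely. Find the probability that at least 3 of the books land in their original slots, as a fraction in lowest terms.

11/120

Favorable outcomes: Σ_{i≥3} C(5,i)·!(5-i) = 10·1 + 5·0 + 1·1 = 11.
Total outcomes: 5! = 120.
Probability = 11/120 = 11/120.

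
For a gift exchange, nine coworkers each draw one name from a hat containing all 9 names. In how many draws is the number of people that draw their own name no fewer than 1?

229384

Sum C(9,i)·!(9-i) for i = 1..9:
  i=1: C(9,1)·!8 = 9·14833 = 133497
  i=2: C(9,2)·!7 = 36·1854 = 66744
  i=3: C(9,3)·!6 = 84·265 = 22260
  i=4: C(9,4)·!5 = 126·44 = 5544
  i=5: C(9,5)·!4 = 126·9 = 1134
  i=6: C(9,6)·!3 = 84·2 = 168
  i=7: C(9,7)·!2 = 36·1 = 36
  i=8: C(9,8)·!1 = 9·0 = 0
  i=9: C(9,9)·!0 = 1·1 = 1
Total = 229384.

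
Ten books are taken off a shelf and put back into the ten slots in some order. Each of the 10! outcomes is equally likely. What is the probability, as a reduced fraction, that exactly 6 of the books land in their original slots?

Favorable outcomes: C(10,6)·!4 = 210·9 = 1890.
Total outcomes: 10! = 3628800.
Probability = 1890/3628800 = 1/1920.

1/1920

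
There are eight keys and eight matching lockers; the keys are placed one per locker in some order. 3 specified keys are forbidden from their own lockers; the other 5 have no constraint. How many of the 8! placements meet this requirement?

Let A_j be the event that the j-th constrained one is fixed. By inclusion-exclusion over the 3 events:
Σ_{j=0}^{3} (-1)^j C(3,j)(8-j)!
= C(3,0)·8! - C(3,1)·7! + C(3,2)·6! - C(3,3)·5!
= 40320 - 15120 + 2160 - 120
= 27240

27240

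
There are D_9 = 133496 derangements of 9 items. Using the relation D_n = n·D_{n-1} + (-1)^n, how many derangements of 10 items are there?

D_10 = 10·133496 + 1 = 1334961.

1334961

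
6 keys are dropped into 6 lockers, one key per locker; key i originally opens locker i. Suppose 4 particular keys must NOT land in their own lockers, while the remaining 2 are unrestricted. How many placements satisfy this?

362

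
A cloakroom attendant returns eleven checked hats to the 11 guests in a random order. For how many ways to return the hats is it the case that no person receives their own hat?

14684570

By inclusion-exclusion, !11 = Σ (-1)^k · 11!/k! for k=0..11
= 11! - 11!/1! + 11!/2! - 11!/3! + 11!/4! - 11!/5! + 11!/6! - 11!/7! + 11!/8! - 11!/9! + 11!/10! - 11!/11!
= 39916800 - 39916800 + 19958400 - 6652800 + 1663200 - 332640 + 55440 - 7920 + 990 - 110 + 11 - 1
= 14684570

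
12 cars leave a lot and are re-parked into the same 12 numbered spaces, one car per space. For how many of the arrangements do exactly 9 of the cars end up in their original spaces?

440

Pick the 9 fixed positions: C(12,9) = 220 ways.
The remaining 3 must be deranged: !3 = 2.
Total: 220 × 2 = 440.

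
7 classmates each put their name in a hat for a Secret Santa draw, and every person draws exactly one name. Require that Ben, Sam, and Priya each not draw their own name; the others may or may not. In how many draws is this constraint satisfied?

Inclusion-exclusion on the 3 forbidden self-matches:
Σ_{j=0}^{3} (-1)^j C(3,j)(7-j)!
= C(3,0)·7! - C(3,1)·6! + C(3,2)·5! - C(3,3)·4!
= 5040 - 2160 + 360 - 24
= 3216

3216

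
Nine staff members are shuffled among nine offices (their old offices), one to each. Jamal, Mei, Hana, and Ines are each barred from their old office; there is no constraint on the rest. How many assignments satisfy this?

Inclusion-exclusion on the 4 forbidden self-matches:
Σ_{j=0}^{4} (-1)^j C(4,j)(9-j)!
= C(4,0)·9! - C(4,1)·8! + C(4,2)·7! - C(4,3)·6! + C(4,4)·5!
= 362880 - 161280 + 30240 - 2880 + 120
= 229080

229080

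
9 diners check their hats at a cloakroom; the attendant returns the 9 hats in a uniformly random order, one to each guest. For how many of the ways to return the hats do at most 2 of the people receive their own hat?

Sum C(9,i)·!(9-i) for i = 0..2:
  i=0: C(9,0)·!9 = 1·133496 = 133496
  i=1: C(9,1)·!8 = 9·14833 = 133497
  i=2: C(9,2)·!7 = 36·1854 = 66744
Total = 333737.

333737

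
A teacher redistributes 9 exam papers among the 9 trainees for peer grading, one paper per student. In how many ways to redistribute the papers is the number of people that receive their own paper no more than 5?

362675

Sum C(9,i)·!(9-i) for i = 0..5:
  i=0: C(9,0)·!9 = 1·133496 = 133496
  i=1: C(9,1)·!8 = 9·14833 = 133497
  i=2: C(9,2)·!7 = 36·1854 = 66744
  i=3: C(9,3)·!6 = 84·265 = 22260
  i=4: C(9,4)·!5 = 126·44 = 5544
  i=5: C(9,5)·!4 = 126·9 = 1134
Total = 362675.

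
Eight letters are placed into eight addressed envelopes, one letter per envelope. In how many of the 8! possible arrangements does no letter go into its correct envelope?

14833

The number of derangements of 8 is !8 = Σ_{k=0}^{8} (-1)^k·8!/k!
= 8! - 8!/1! + 8!/2! - 8!/3! + 8!/4! - 8!/5! + 8!/6! - 8!/7! + 8!/8!
= 40320 - 40320 + 20160 - 6720 + 1680 - 336 + 56 - 8 + 1
= 14833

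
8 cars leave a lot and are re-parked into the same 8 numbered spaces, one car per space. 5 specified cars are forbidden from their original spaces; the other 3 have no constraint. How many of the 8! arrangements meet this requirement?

Let A_j be the event that the j-th constrained one is fixed. By inclusion-exclusion over the 5 events:
Σ_{j=0}^{5} (-1)^j C(5,j)(8-j)!
= C(5,0)·8! - C(5,1)·7! + C(5,2)·6! - C(5,3)·5! + C(5,4)·4! - C(5,5)·3!
= 40320 - 25200 + 7200 - 1200 + 120 - 6
= 21234

21234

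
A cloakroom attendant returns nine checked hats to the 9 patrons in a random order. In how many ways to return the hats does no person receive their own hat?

The number of derangements of 9 is !9 = Σ_{k=0}^{9} (-1)^k·9!/k!
= 9! - 9!/1! + 9!/2! - 9!/3! + 9!/4! - 9!/5! + 9!/6! - 9!/7! + 9!/8! - 9!/9!
= 362880 - 362880 + 181440 - 60480 + 15120 - 3024 + 504 - 72 + 9 - 1
= 133496

133496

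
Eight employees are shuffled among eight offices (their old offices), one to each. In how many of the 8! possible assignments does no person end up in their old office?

14833

By inclusion-exclusion, !8 = Σ (-1)^k · 8!/k! for k=0..8
= 8! - 8!/1! + 8!/2! - 8!/3! + 8!/4! - 8!/5! + 8!/6! - 8!/7! + 8!/8!
= 40320 - 40320 + 20160 - 6720 + 1680 - 336 + 56 - 8 + 1
= 14833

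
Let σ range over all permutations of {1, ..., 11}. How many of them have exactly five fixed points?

Choose which 5 of the 11 are fixed: C(11,5) = 462.
The remaining 6 must be deranged: !6 = 265.
Total: 462 × 265 = 122430.

122430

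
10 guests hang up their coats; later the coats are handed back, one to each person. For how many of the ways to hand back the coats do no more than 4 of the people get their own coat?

3615536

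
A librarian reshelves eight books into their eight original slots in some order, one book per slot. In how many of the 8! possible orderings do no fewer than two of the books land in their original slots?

10655

# with exactly i fixed is C(8,i)·!(8-i); sum over i=2..8:
  i=2: C(8,2)·!6 = 28·265 = 7420
  i=3: C(8,3)·!5 = 56·44 = 2464
  i=4: C(8,4)·!4 = 70·9 = 630
  i=5: C(8,5)·!3 = 56·2 = 112
  i=6: C(8,6)·!2 = 28·1 = 28
  i=7: C(8,7)·!1 = 8·0 = 0
  i=8: C(8,8)·!0 = 1·1 = 1
Total = 10655.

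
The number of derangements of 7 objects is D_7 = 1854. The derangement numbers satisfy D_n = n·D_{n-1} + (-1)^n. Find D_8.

14833

D_8 = 8·1854 + 1 = 14833.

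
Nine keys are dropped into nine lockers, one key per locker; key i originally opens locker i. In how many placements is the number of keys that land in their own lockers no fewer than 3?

Sum C(9,i)·!(9-i) for i = 3..9:
  i=3: C(9,3)·!6 = 84·265 = 22260
  i=4: C(9,4)·!5 = 126·44 = 5544
  i=5: C(9,5)·!4 = 126·9 = 1134
  i=6: C(9,6)·!3 = 84·2 = 168
  i=7: C(9,7)·!2 = 36·1 = 36
  i=8: C(9,8)·!1 = 9·0 = 0
  i=9: C(9,9)·!0 = 1·1 = 1
Total = 29143.

29143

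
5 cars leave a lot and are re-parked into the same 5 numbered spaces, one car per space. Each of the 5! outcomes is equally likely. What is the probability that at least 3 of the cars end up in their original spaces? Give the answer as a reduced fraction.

Favorable outcomes: Σ_{i≥3} C(5,i)·!(5-i) = 10·1 + 5·0 + 1·1 = 11.
Total outcomes: 5! = 120.
Probability = 11/120 = 11/120.

11/120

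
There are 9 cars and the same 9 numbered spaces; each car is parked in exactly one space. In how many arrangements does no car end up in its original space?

133496

The number of derangements of 9 is !9 = Σ_{k=0}^{9} (-1)^k·9!/k!
= 9! - 9!/1! + 9!/2! - 9!/3! + 9!/4! - 9!/5! + 9!/6! - 9!/7! + 9!/8! - 9!/9!
= 362880 - 362880 + 181440 - 60480 + 15120 - 3024 + 504 - 72 + 9 - 1
= 133496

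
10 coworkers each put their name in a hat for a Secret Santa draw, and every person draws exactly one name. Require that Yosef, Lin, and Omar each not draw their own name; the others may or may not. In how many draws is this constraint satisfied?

2656080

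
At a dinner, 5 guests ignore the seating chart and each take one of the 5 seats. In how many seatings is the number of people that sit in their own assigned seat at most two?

# with exactly i fixed is C(5,i)·!(5-i); sum over i=0..2:
  i=0: C(5,0)·!5 = 1·44 = 44
  i=1: C(5,1)·!4 = 5·9 = 45
  i=2: C(5,2)·!3 = 10·2 = 20
Total = 109.

109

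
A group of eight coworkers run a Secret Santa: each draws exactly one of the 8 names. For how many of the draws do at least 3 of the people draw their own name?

3235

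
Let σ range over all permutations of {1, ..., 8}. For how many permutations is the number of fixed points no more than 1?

29665

# with exactly i fixed is C(8,i)·!(8-i); sum over i=0..1:
  i=0: C(8,0)·!8 = 1·14833 = 14833
  i=1: C(8,1)·!7 = 8·1854 = 14832
Total = 29665.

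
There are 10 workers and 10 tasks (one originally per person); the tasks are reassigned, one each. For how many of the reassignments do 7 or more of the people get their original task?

Sum C(10,i)·!(10-i) for i = 7..10:
  i=7: C(10,7)·!3 = 120·2 = 240
  i=8: C(10,8)·!2 = 45·1 = 45
  i=9: C(10,9)·!1 = 10·0 = 0
  i=10: C(10,10)·!0 = 1·1 = 1
Total = 286.

286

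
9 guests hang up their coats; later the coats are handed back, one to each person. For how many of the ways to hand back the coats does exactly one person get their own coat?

133497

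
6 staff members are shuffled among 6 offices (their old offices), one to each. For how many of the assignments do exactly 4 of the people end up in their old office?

Pick the 4 fixed positions: C(6,4) = 15 ways.
The remaining 2 must be deranged: !2 = 1.
Total: 15 × 1 = 15.

15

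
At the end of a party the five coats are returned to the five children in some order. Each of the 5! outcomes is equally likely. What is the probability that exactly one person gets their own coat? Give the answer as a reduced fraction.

3/8

Favorable outcomes: C(5,1)·!4 = 5·9 = 45.
Total outcomes: 5! = 120.
Probability = 45/120 = 3/8.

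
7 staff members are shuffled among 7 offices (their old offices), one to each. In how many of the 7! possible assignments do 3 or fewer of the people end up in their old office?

Sum C(7,i)·!(7-i) for i = 0..3:
  i=0: C(7,0)·!7 = 1·1854 = 1854
  i=1: C(7,1)·!6 = 7·265 = 1855
  i=2: C(7,2)·!5 = 21·44 = 924
  i=3: C(7,3)·!4 = 35·9 = 315
Total = 4948.

4948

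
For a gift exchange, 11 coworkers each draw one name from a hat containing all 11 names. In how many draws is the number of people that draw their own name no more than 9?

39916799

# with exactly i fixed is C(11,i)·!(11-i); sum over i=0..9:
  i=0: C(11,0)·!11 = 1·14684570 = 14684570
  i=1: C(11,1)·!10 = 11·1334961 = 14684571
  i=2: C(11,2)·!9 = 55·133496 = 7342280
  i=3: C(11,3)·!8 = 165·14833 = 2447445
  i=4: C(11,4)·!7 = 330·1854 = 611820
  i=5: C(11,5)·!6 = 462·265 = 122430
  i=6: C(11,6)·!5 = 462·44 = 20328
  i=7: C(11,7)·!4 = 330·9 = 2970
  i=8: C(11,8)·!3 = 165·2 = 330
  i=9: C(11,9)·!2 = 55·1 = 55
Total = 39916799.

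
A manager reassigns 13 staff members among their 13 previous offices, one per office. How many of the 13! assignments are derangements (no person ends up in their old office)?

2290792932

Use !n = (n-1)(!(n-1) + !(n-2)).
!13 = 12·(176214841 + 14684570) = 12·190899411 = 2290792932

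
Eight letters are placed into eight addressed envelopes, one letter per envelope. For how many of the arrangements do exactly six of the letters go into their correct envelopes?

28

Pick the 6 fixed positions: C(8,6) = 28 ways.
The other 2 form a derangement: !2 = 1.
Total: 28 × 1 = 28.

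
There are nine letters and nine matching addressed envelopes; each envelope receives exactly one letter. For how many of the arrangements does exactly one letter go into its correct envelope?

133497

Pick the single fixed position: C(9,1) = 9 ways.
The remaining 8 must be deranged: !8 = 14833.
Total: 9 × 14833 = 133497.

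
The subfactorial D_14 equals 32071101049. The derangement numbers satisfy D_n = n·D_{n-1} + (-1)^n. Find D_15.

481066515734

D_15 = 15·32071101049 - 1 = 481066515734.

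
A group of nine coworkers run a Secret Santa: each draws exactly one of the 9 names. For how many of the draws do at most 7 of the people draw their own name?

362879

# with exactly i fixed is C(9,i)·!(9-i); sum over i=0..7:
  i=0: C(9,0)·!9 = 1·133496 = 133496
  i=1: C(9,1)·!8 = 9·14833 = 133497
  i=2: C(9,2)·!7 = 36·1854 = 66744
  i=3: C(9,3)·!6 = 84·265 = 22260
  i=4: C(9,4)·!5 = 126·44 = 5544
  i=5: C(9,5)·!4 = 126·9 = 1134
  i=6: C(9,6)·!3 = 84·2 = 168
  i=7: C(9,7)·!2 = 36·1 = 36
Total = 362879.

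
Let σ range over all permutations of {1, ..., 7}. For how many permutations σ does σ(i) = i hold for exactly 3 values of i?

315

Pick the 3 fixed positions: C(7,3) = 35 ways.
The other 4 form a derangement: !4 = 9.
Total: 35 × 9 = 315.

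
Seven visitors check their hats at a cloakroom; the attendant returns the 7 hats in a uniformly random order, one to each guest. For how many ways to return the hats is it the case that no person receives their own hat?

1854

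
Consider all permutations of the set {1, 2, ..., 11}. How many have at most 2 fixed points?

36711421

Sum C(11,i)·!(11-i) for i = 0..2:
  i=0: C(11,0)·!11 = 1·14684570 = 14684570
  i=1: C(11,1)·!10 = 11·1334961 = 14684571
  i=2: C(11,2)·!9 = 55·133496 = 7342280
Total = 36711421.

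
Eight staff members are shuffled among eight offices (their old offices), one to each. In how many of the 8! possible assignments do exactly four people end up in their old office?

630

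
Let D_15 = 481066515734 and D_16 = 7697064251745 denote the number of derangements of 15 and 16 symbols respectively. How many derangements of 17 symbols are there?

130850092279664

D_17 = (17-1)·(D_16 + D_15) = 16·(7697064251745 + 481066515734) = 16·8178130767479 = 130850092279664.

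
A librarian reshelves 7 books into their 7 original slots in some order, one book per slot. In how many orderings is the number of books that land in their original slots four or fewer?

Sum C(7,i)·!(7-i) for i = 0..4:
  i=0: C(7,0)·!7 = 1·1854 = 1854
  i=1: C(7,1)·!6 = 7·265 = 1855
  i=2: C(7,2)·!5 = 21·44 = 924
  i=3: C(7,3)·!4 = 35·9 = 315
  i=4: C(7,4)·!3 = 35·2 = 70
Total = 5018.

5018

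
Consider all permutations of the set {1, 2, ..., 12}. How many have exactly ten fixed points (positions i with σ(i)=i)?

Choose which 10 of the 12 are fixed: C(12,10) = 66.
The remaining 2 must be deranged: !2 = 1.
Total: 66 × 1 = 66.

66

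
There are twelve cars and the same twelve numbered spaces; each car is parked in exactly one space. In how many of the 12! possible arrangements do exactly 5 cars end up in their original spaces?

1468368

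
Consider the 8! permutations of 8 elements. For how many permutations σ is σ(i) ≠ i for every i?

14833

!8 = 8! · Σ_{k=0}^{8} (-1)^k/k!
= 8! - 8!/1! + 8!/2! - 8!/3! + 8!/4! - 8!/5! + 8!/6! - 8!/7! + 8!/8!
= 40320 - 40320 + 20160 - 6720 + 1680 - 336 + 56 - 8 + 1
= 14833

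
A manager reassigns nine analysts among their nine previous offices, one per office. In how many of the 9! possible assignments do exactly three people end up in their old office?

Pick the 3 fixed positions: C(9,3) = 84 ways.
The remaining 6 must be deranged: !6 = 265.
Total: 84 × 265 = 22260.

22260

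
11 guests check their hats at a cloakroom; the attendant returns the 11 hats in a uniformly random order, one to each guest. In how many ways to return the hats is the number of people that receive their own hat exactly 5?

122430

Pick the 5 fixed positions: C(11,5) = 462 ways.
The remaining 6 must be deranged: !6 = 265.
Total: 462 × 265 = 122430.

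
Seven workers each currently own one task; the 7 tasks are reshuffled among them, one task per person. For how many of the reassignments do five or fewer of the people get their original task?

Sum C(7,i)·!(7-i) for i = 0..5:
  i=0: C(7,0)·!7 = 1·1854 = 1854
  i=1: C(7,1)·!6 = 7·265 = 1855
  i=2: C(7,2)·!5 = 21·44 = 924
  i=3: C(7,3)·!4 = 35·9 = 315
  i=4: C(7,4)·!3 = 35·2 = 70
  i=5: C(7,5)·!2 = 21·1 = 21
Total = 5039.

5039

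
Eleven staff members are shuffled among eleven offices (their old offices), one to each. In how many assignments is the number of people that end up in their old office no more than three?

Sum C(11,i)·!(11-i) for i = 0..3:
  i=0: C(11,0)·!11 = 1·14684570 = 14684570
  i=1: C(11,1)·!10 = 11·1334961 = 14684571
  i=2: C(11,2)·!9 = 55·133496 = 7342280
  i=3: C(11,3)·!8 = 165·14833 = 2447445
Total = 39158866.

39158866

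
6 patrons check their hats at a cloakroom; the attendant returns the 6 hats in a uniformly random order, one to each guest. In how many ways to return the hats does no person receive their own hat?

By inclusion-exclusion, !6 = Σ (-1)^k · 6!/k! for k=0..6
= 6! - 6!/1! + 6!/2! - 6!/3! + 6!/4! - 6!/5! + 6!/6!
= 720 - 720 + 360 - 120 + 30 - 6 + 1
= 265

265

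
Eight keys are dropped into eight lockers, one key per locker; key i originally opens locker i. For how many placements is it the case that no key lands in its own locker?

14833

By inclusion-exclusion, !8 = Σ (-1)^k · 8!/k! for k=0..8
= 8! - 8!/1! + 8!/2! - 8!/3! + 8!/4! - 8!/5! + 8!/6! - 8!/7! + 8!/8!
= 40320 - 40320 + 20160 - 6720 + 1680 - 336 + 56 - 8 + 1
= 14833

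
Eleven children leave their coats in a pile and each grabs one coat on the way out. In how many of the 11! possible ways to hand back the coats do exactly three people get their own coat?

Choose which 3 of the 11 are fixed: C(11,3) = 165.
The other 8 form a derangement: !8 = 14833.
Total: 165 × 14833 = 2447445.

2447445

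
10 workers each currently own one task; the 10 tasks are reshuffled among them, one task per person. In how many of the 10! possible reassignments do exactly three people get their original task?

222480

Pick the 3 fixed positions: C(10,3) = 120 ways.
The other 7 form a derangement: !7 = 1854.
Total: 120 × 1854 = 222480.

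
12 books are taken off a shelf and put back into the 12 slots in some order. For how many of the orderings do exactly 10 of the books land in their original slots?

66

Pick the 10 fixed positions: C(12,10) = 66 ways.
The other 2 form a derangement: !2 = 1.
Total: 66 × 1 = 66.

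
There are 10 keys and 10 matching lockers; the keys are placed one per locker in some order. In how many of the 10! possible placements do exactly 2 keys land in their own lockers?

667485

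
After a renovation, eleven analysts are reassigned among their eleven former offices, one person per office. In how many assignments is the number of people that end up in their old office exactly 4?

Choose which 4 of the 11 are fixed: C(11,4) = 330.
The remaining 7 must be deranged: !7 = 1854.
Total: 330 × 1854 = 611820.

611820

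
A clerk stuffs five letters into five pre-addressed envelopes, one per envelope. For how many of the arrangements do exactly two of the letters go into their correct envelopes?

Choose which 2 of the 5 are fixed: C(5,2) = 10.
The other 3 form a derangement: !3 = 2.
Total: 10 × 2 = 20.

20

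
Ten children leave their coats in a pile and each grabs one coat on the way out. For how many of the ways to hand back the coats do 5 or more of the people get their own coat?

Sum C(10,i)·!(10-i) for i = 5..10:
  i=5: C(10,5)·!5 = 252·44 = 11088
  i=6: C(10,6)·!4 = 210·9 = 1890
  i=7: C(10,7)·!3 = 120·2 = 240
  i=8: C(10,8)·!2 = 45·1 = 45
  i=9: C(10,9)·!1 = 10·0 = 0
  i=10: C(10,10)·!0 = 1·1 = 1
Total = 13264.

13264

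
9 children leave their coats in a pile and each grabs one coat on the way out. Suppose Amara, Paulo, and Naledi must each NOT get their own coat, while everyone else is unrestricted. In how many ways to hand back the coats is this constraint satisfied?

256320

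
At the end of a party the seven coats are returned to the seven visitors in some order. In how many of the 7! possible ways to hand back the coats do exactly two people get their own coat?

924

Pick the 2 fixed positions: C(7,2) = 21 ways.
The remaining 5 must be deranged: !5 = 44.
Total: 21 × 44 = 924.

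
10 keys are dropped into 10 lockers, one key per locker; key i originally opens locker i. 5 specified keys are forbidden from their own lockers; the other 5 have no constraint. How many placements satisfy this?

2170680

Let A_j be the event that the j-th constrained one is fixed. By inclusion-exclusion over the 5 events:
Σ_{j=0}^{5} (-1)^j C(5,j)(10-j)!
= C(5,0)·10! - C(5,1)·9! + C(5,2)·8! - C(5,3)·7! + C(5,4)·6! - C(5,5)·5!
= 3628800 - 1814400 + 403200 - 50400 + 3600 - 120
= 2170680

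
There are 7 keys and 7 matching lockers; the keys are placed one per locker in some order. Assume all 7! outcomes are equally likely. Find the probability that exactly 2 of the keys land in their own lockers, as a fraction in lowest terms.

11/60

Favorable outcomes: C(7,2)·!5 = 21·44 = 924.
Total outcomes: 7! = 5040.
Probability = 924/5040 = 11/60.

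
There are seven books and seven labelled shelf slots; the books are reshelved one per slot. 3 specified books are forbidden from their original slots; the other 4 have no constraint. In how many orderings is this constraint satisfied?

3216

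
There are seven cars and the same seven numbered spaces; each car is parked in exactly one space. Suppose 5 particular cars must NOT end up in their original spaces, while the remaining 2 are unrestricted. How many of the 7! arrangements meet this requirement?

2428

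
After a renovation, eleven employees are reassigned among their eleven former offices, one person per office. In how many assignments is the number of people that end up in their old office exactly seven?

Pick the 7 fixed positions: C(11,7) = 330 ways.
The remaining 4 must be deranged: !4 = 9.
Total: 330 × 9 = 2970.

2970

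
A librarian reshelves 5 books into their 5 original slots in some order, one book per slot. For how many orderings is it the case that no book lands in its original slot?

44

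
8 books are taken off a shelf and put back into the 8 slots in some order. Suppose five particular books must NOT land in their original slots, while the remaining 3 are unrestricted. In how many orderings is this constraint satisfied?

21234

Inclusion-exclusion on the 5 forbidden self-matches:
Σ_{j=0}^{5} (-1)^j C(5,j)(8-j)!
= C(5,0)·8! - C(5,1)·7! + C(5,2)·6! - C(5,3)·5! + C(5,4)·4! - C(5,5)·3!
= 40320 - 25200 + 7200 - 1200 + 120 - 6
= 21234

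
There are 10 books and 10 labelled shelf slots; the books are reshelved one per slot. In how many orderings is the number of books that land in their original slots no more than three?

# with exactly i fixed is C(10,i)·!(10-i); sum over i=0..3:
  i=0: C(10,0)·!10 = 1·1334961 = 1334961
  i=1: C(10,1)·!9 = 10·133496 = 1334960
  i=2: C(10,2)·!8 = 45·14833 = 667485
  i=3: C(10,3)·!7 = 120·1854 = 222480
Total = 3559886.

3559886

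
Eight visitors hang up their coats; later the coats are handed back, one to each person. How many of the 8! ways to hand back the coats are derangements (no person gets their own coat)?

Use !n = n·!(n-1) + (-1)^n.
!8 = 8·1854 + 1 = 14833

14833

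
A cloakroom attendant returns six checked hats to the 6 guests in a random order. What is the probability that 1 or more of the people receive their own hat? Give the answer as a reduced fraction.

91/144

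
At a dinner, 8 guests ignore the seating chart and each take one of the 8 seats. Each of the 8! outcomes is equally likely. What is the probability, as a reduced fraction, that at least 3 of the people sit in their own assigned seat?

647/8064

Favorable outcomes: Σ_{i≥3} C(8,i)·!(8-i) = 56·44 + 70·9 + 56·2 + 28·1 + 8·0 + 1·1 = 3235.
Total outcomes: 8! = 40320.
Probability = 3235/40320 = 647/8064.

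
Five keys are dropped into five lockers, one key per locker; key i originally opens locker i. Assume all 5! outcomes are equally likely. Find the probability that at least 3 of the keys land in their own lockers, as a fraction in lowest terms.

Favorable outcomes: Σ_{i≥3} C(5,i)·!(5-i) = 10·1 + 5·0 + 1·1 = 11.
Total outcomes: 5! = 120.
Probability = 11/120 = 11/120.

11/120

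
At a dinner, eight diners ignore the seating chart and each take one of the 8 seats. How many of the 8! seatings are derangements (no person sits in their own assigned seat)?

14833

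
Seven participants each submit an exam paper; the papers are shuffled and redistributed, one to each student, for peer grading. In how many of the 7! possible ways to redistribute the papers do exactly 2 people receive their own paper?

924

Pick the 2 fixed positions: C(7,2) = 21 ways.
The remaining 5 must be deranged: !5 = 44.
Total: 21 × 44 = 924.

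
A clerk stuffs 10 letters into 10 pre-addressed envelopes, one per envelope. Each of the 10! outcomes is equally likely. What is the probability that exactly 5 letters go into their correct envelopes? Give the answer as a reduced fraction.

Favorable outcomes: C(10,5)·!5 = 252·44 = 11088.
Total outcomes: 10! = 3628800.
Probability = 11088/3628800 = 11/3600.

11/3600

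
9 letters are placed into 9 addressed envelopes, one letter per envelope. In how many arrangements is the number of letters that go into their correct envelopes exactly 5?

1134

Choose which 5 of the 9 are fixed: C(9,5) = 126.
The remaining 4 must be deranged: !4 = 9.
Total: 126 × 9 = 1134.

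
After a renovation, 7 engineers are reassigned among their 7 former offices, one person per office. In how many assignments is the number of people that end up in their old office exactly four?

70

Choose which 4 of the 7 are fixed: C(7,4) = 35.
The remaining 3 must be deranged: !3 = 2.
Total: 35 × 2 = 70.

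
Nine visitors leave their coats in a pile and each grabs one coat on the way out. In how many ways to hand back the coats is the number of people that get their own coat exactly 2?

66744

Choose which 2 of the 9 are fixed: C(9,2) = 36.
The remaining 7 must be deranged: !7 = 1854.
Total: 36 × 1854 = 66744.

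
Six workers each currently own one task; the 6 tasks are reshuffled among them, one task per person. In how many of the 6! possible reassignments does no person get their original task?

Use !n = n·!(n-1) + (-1)^n.
!6 = 6·44 + 1 = 265

265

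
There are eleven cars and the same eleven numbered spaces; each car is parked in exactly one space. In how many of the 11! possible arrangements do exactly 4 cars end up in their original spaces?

Choose which 4 of the 11 are fixed: C(11,4) = 330.
The other 7 form a derangement: !7 = 1854.
Total: 330 × 1854 = 611820.

611820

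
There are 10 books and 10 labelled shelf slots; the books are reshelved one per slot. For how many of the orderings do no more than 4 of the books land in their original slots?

3615536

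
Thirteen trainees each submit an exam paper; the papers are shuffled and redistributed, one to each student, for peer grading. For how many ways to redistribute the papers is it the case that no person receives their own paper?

Use !n = n·!(n-1) + (-1)^n.
!13 = 13·176214841 - 1 = 2290792932

2290792932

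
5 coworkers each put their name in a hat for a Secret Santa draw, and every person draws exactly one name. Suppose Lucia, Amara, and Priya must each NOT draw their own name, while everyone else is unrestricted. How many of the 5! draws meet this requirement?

64

Inclusion-exclusion on the 3 forbidden self-matches:
Σ_{j=0}^{3} (-1)^j C(3,j)(5-j)!
= C(3,0)·5! - C(3,1)·4! + C(3,2)·3! - C(3,3)·2!
= 120 - 72 + 18 - 2
= 64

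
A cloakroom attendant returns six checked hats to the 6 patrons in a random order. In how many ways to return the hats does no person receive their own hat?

The number of derangements of 6 is !6 = Σ_{k=0}^{6} (-1)^k·6!/k!
= 6! - 6!/1! + 6!/2! - 6!/3! + 6!/4! - 6!/5! + 6!/6!
= 720 - 720 + 360 - 120 + 30 - 6 + 1
= 265

265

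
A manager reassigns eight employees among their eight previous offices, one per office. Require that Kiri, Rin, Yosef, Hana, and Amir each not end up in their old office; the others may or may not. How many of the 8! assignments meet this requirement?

21234

Inclusion-exclusion on the 5 forbidden self-matches:
Σ_{j=0}^{5} (-1)^j C(5,j)(8-j)!
= C(5,0)·8! - C(5,1)·7! + C(5,2)·6! - C(5,3)·5! + C(5,4)·4! - C(5,5)·3!
= 40320 - 25200 + 7200 - 1200 + 120 - 6
= 21234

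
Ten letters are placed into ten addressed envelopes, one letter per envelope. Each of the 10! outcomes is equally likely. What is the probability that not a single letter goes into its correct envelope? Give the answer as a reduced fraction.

16481/44800

Favorable outcomes: !10 = 1334961.
Total outcomes: 10! = 3628800.
Probability = 1334961/3628800 = 16481/44800.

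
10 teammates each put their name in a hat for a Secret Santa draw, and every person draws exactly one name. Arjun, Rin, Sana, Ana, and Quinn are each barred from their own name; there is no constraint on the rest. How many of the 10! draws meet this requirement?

2170680

Inclusion-exclusion on the 5 forbidden self-matches:
Σ_{j=0}^{5} (-1)^j C(5,j)(10-j)!
= C(5,0)·10! - C(5,1)·9! + C(5,2)·8! - C(5,3)·7! + C(5,4)·6! - C(5,5)·5!
= 3628800 - 1814400 + 403200 - 50400 + 3600 - 120
= 2170680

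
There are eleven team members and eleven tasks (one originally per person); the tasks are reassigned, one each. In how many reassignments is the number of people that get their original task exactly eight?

Pick the 8 fixed positions: C(11,8) = 165 ways.
The other 3 form a derangement: !3 = 2.
Total: 165 × 2 = 330.

330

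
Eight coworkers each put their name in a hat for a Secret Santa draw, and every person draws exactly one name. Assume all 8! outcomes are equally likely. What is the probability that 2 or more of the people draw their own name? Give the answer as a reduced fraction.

2131/8064

Favorable outcomes: Σ_{i≥2} C(8,i)·!(8-i) = 28·265 + 56·44 + 70·9 + 56·2 + 28·1 + 8·0 + 1·1 = 10655.
Total outcomes: 8! = 40320.
Probability = 10655/40320 = 2131/8064.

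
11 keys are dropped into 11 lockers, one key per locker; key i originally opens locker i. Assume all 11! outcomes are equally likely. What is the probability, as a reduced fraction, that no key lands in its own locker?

1468457/3991680

Favorable outcomes: !11 = 14684570.
Total outcomes: 11! = 39916800.
Probability = 14684570/39916800 = 1468457/3991680.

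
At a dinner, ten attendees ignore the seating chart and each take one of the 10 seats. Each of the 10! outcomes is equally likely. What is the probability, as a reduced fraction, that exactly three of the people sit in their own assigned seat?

103/1680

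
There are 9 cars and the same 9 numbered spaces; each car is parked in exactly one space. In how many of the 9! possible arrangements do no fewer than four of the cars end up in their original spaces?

6883

# with exactly i fixed is C(9,i)·!(9-i); sum over i=4..9:
  i=4: C(9,4)·!5 = 126·44 = 5544
  i=5: C(9,5)·!4 = 126·9 = 1134
  i=6: C(9,6)·!3 = 84·2 = 168
  i=7: C(9,7)·!2 = 36·1 = 36
  i=8: C(9,8)·!1 = 9·0 = 0
  i=9: C(9,9)·!0 = 1·1 = 1
Total = 6883.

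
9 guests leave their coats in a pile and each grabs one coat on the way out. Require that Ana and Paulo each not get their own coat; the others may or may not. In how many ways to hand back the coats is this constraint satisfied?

287280

Let A_j be the event that the j-th constrained one is fixed. By inclusion-exclusion over the 2 events:
Σ_{j=0}^{2} (-1)^j C(2,j)(9-j)!
= C(2,0)·9! - C(2,1)·8! + C(2,2)·7!
= 362880 - 80640 + 5040
= 287280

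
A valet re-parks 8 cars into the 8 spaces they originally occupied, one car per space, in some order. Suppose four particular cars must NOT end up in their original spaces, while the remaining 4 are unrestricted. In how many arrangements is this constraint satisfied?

24024

Let A_j be the event that the j-th constrained one is fixed. By inclusion-exclusion over the 4 events:
Σ_{j=0}^{4} (-1)^j C(4,j)(8-j)!
= C(4,0)·8! - C(4,1)·7! + C(4,2)·6! - C(4,3)·5! + C(4,4)·4!
= 40320 - 20160 + 4320 - 480 + 24
= 24024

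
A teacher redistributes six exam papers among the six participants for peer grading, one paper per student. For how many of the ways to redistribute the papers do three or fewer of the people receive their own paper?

704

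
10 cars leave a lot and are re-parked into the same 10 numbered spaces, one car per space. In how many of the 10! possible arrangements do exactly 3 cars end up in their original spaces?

Choose which 3 of the 10 are fixed: C(10,3) = 120.
The other 7 form a derangement: !7 = 1854.
Total: 120 × 1854 = 222480.

222480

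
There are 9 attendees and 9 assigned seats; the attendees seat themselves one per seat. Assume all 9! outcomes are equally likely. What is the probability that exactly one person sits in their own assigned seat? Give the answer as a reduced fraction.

Favorable outcomes: C(9,1)·!8 = 9·14833 = 133497.
Total outcomes: 9! = 362880.
Probability = 133497/362880 = 2119/5760.

2119/5760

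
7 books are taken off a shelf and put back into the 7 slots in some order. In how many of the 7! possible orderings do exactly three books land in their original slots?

315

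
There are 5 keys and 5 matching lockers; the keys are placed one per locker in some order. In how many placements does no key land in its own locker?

44

The subfactorial !5 = [5!/e] (nearest integer).
5! = 120, and 120/e ≈ 44.15, so !5 = 44.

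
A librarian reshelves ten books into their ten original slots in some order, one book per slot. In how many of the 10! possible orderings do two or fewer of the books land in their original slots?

# with exactly i fixed is C(10,i)·!(10-i); sum over i=0..2:
  i=0: C(10,0)·!10 = 1·1334961 = 1334961
  i=1: C(10,1)·!9 = 10·133496 = 1334960
  i=2: C(10,2)·!8 = 45·14833 = 667485
Total = 3337406.

3337406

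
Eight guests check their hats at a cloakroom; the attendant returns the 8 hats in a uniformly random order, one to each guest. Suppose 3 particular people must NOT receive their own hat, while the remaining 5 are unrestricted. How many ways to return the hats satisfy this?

27240

Inclusion-exclusion on the 3 forbidden self-matches:
Σ_{j=0}^{3} (-1)^j C(3,j)(8-j)!
= C(3,0)·8! - C(3,1)·7! + C(3,2)·6! - C(3,3)·5!
= 40320 - 15120 + 2160 - 120
= 27240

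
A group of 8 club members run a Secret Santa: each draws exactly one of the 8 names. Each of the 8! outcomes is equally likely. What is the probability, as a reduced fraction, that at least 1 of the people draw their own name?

Favorable outcomes: Σ_{i≥1} C(8,i)·!(8-i) = 8·1854 + 28·265 + 56·44 + 70·9 + 56·2 + 28·1 + 8·0 + 1·1 = 25487.
Total outcomes: 8! = 40320.
Probability = 25487/40320 = 3641/5760.

3641/5760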